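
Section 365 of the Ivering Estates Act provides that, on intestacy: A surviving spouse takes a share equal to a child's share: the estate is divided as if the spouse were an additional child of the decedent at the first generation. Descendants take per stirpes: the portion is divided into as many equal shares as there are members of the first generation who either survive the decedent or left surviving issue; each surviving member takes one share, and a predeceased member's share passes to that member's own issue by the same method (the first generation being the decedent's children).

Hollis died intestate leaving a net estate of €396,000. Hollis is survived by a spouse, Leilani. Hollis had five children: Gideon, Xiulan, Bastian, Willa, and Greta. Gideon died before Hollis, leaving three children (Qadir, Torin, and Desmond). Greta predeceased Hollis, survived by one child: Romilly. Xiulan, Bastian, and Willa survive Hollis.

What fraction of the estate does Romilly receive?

The spouse counts as an additional share at the children's level, so there are 6 primary shares of €66,000. Leilani takes one such share (€66,000).
The children's combined portion (€330,000) is divided into 5 shares of €66,000: Xiulan, Bastian, and Willa each take €66,000; Gideon's €66,000 share passes to Gideon's issue; Greta's €66,000 share passes to Greta's issue.
Gideon's share (€66,000) is divided into 3 shares of €22,000: Qadir, Torin, and Desmond each take €22,000.
Greta's share (€66,000) passes entirely to Romilly.

Romilly receives 1/6 of the estate.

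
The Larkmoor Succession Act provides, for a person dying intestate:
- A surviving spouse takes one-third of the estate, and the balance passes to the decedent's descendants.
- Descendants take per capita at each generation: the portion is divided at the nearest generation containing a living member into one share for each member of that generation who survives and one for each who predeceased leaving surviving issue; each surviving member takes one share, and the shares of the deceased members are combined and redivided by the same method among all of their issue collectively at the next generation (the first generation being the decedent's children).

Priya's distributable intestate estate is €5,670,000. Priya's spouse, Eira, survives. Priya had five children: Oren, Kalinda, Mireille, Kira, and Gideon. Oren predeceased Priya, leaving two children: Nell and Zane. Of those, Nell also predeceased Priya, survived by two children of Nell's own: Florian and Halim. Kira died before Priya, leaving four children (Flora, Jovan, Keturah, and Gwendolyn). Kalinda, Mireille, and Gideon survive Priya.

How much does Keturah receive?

Eira takes one-third of €5,670,000 = €1,890,000. The remaining €3,780,000 passes to the descendants.
The descendants' portion (€3,780,000) is divided at the children's generation into 5 shares of €756,000. Kalinda, Mireille, and Gideon each take €756,000. The 2 shares of the deceased (Oren and Kira) are combined into a pool of €1,512,000.
That pool (€1,512,000) is divided at the grandchildren's generation into 6 shares of €252,000. Zane, Flora, Jovan, Keturah, and Gwendolyn each take €252,000. The remaining share for the deceased Nell (€252,000) is carried to the next generation.
That pool (€252,000) is divided at the great-grandchildren's generation equally among Florian and Halim: €126,000 each.

Keturah receives €252,000.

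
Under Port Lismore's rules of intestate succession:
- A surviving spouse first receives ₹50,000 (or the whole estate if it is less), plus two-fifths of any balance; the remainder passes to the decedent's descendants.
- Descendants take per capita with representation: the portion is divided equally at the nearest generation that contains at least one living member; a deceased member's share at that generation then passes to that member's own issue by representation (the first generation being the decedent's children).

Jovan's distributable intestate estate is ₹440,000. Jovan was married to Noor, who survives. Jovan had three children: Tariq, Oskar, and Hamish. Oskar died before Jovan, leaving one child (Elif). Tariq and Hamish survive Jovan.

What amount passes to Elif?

Elif receives ₹78,000.

Noor first takes ₹50,000, leaving a balance of ₹390,000. Noor then takes two-fifths of the balance (₹156,000), for a total of ₹206,000. The remaining ₹234,000 passes to the descendants.
The descendants' portion (₹234,000) is divided into 3 shares of ₹78,000: Tariq and Hamish each take ₹78,000; Oskar's ₹78,000 share passes to Oskar's issue.
Oskar's share (₹78,000) passes entirely to Elif.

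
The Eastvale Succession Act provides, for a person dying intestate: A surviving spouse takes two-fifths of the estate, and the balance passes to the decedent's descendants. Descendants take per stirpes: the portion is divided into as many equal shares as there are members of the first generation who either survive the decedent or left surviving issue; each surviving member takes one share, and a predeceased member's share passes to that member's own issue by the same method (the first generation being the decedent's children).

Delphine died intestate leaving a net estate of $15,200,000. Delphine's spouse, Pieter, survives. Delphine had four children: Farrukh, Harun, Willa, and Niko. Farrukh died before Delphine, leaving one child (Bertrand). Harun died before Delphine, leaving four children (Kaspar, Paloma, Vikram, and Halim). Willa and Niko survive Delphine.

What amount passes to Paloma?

Paloma receives $570,000.

Pieter takes two-fifths of $15,200,000 = $6,080,000. The remaining $9,120,000 passes to the descendants.
The descendants' portion ($9,120,000) is divided into 4 shares of $2,280,000: Willa and Niko each take $2,280,000; Farrukh's $2,280,000 share passes to Farrukh's issue; Harun's $2,280,000 share passes to Harun's issue.
Farrukh's share ($2,280,000) passes entirely to Bertrand.
Harun's share ($2,280,000) is divided into 4 shares of $570,000: Kaspar, Paloma, Vikram, and Halim each take $570,000.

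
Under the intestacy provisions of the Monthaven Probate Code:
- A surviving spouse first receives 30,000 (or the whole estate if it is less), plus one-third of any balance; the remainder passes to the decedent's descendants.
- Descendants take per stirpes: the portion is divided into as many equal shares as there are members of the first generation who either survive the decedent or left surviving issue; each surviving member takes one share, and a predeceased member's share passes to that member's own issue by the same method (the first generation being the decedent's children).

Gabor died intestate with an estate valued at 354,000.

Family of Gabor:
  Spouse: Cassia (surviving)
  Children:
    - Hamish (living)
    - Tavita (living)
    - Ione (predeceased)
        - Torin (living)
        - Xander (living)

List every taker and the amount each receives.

Cassia: 138,000; Hamish: 72,000; Tavita: 72,000; Torin: 36,000; Xander: 36,000

Cassia first takes 30,000, leaving a balance of 324,000. Cassia then takes one-third of the balance (108,000), for a total of 138,000. The remaining 216,000 passes to the descendants.
The descendants' portion (216,000) is divided into 3 shares of 72,000: Hamish and Tavita each take 72,000; Ione's 72,000 share passes to Ione's issue.
Ione's share (72,000) is divided into 2 shares of 36,000: Torin and Xander each take 36,000.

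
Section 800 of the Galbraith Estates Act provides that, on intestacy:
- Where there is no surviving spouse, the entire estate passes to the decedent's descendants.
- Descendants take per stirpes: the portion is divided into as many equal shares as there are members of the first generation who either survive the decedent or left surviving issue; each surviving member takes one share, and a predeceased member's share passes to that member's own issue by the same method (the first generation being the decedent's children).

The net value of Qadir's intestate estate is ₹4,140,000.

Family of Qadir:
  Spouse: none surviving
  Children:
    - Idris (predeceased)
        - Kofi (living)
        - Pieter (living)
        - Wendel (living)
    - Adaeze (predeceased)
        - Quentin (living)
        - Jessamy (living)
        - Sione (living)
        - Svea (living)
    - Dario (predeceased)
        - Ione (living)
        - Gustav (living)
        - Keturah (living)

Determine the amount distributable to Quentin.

Quentin receives ₹345,000.

The entire ₹4,140,000 passes to the descendants.
That amount (₹4,140,000) is divided into 3 shares of ₹1,380,000: Idris's ₹1,380,000 share passes to Idris's issue; Adaeze's ₹1,380,000 share passes to Adaeze's issue; Dario's ₹1,380,000 share passes to Dario's issue.
Idris's share (₹1,380,000) is divided into 3 shares of ₹460,000: Kofi, Pieter, and Wendel each take ₹460,000.
Adaeze's share (₹1,380,000) is divided into 4 shares of ₹345,000: Quentin, Jessamy, Sione, and Svea each take ₹345,000.
Dario's share (₹1,380,000) is divided into 3 shares of ₹460,000: Ione, Gustav, and Keturah each take ₹460,000.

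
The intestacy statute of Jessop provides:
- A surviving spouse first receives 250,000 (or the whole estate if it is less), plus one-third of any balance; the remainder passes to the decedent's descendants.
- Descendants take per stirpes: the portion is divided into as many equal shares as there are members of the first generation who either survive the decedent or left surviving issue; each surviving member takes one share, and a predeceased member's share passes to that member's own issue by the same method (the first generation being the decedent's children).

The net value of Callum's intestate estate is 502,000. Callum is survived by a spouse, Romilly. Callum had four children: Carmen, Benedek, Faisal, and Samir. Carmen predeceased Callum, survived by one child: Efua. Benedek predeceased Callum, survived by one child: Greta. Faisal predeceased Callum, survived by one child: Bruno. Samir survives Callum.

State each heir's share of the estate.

Romilly: 334,000; Efua: 42,000; Greta: 42,000; Bruno: 42,000; Samir: 42,000

Romilly first takes 250,000, leaving a balance of 252,000. Romilly then takes one-third of the balance (84,000), for a total of 334,000. The remaining 168,000 passes to the descendants.
The descendants' portion (168,000) is divided into 4 shares of 42,000: Samir takes 42,000; Carmen's 42,000 share passes to Carmen's issue; Benedek's 42,000 share passes to Benedek's issue; Faisal's 42,000 share passes to Faisal's issue.
Carmen's share (42,000) passes entirely to Efua.
Benedek's share (42,000) passes entirely to Greta.
Faisal's share (42,000) passes entirely to Bruno.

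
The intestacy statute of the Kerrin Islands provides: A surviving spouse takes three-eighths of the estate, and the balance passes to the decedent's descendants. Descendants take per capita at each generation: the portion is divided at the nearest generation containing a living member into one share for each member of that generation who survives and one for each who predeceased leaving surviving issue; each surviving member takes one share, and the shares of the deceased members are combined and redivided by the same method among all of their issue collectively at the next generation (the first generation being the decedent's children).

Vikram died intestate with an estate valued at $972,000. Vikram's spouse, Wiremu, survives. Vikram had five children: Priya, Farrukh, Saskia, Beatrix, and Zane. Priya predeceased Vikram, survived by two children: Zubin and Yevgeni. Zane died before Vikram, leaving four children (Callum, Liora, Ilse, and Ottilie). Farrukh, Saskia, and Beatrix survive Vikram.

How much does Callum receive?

Callum receives $40,500.

Wiremu takes three-eighths of $972,000 = $364,500. The remaining $607,500 passes to the descendants.
The descendants' portion ($607,500) is divided at the children's generation into 5 shares of $121,500. Farrukh, Saskia, and Beatrix each take $121,500. The 2 shares of the deceased (Priya and Zane) are combined into a pool of $243,000.
That pool ($243,000) is divided at the grandchildren's generation equally among Zubin, Yevgeni, Callum, Liora, Ilse, and Ottilie: $40,500 each.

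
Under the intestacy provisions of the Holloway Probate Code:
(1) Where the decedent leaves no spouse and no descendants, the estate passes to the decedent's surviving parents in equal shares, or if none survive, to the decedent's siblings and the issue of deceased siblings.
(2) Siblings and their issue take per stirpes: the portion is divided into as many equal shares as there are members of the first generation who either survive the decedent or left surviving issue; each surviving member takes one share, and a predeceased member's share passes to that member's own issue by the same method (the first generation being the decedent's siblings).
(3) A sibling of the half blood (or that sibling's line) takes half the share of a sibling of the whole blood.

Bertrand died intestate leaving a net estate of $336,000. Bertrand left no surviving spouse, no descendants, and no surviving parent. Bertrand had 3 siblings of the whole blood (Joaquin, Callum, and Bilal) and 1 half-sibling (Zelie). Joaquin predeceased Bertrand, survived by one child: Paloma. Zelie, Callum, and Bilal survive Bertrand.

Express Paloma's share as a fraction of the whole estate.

Paloma receives 2/7 of the estate.

The entire $336,000 passes to the siblings and their issue.
Counting each half-blood sibling's line as half a unit, there are 7/2 units in $336,000, so one unit is $96,000. Whole-blood lines (Joaquin, Callum, and Bilal) take $96,000 each; half-blood lines (Zelie) take $48,000 each.
Joaquin's share ($96,000) passes entirely to Paloma.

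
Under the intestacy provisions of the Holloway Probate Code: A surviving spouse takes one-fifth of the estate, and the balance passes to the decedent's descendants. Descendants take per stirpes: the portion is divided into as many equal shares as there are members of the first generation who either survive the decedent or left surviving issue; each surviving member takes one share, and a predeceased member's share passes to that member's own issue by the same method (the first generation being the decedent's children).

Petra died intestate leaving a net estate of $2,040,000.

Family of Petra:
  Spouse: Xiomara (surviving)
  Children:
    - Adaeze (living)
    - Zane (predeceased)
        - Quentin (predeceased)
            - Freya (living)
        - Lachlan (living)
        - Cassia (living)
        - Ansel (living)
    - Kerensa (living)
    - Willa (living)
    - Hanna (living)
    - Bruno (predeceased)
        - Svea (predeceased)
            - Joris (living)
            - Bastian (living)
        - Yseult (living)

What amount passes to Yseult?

Xiomara takes one-fifth of $2,040,000 = $408,000. The remaining $1,632,000 passes to the descendants.
The descendants' portion ($1,632,000) is divided into 6 shares of $272,000: Adaeze, Kerensa, Willa, and Hanna each take $272,000; Zane's $272,000 share passes to Zane's issue; Bruno's $272,000 share passes to Bruno's issue.
Zane's share ($272,000) is divided into 4 shares of $68,000: Lachlan, Cassia, and Ansel each take $68,000; Quentin's $68,000 share passes to Quentin's issue.
Quentin's share ($68,000) passes entirely to Freya.
Bruno's share ($272,000) is divided into 2 shares of $136,000: Yseult takes $136,000; Svea's $136,000 share passes to Svea's issue.
Svea's share ($136,000) is divided into 2 shares of $68,000: Joris and Bastian each take $68,000.

Yseult receives $136,000.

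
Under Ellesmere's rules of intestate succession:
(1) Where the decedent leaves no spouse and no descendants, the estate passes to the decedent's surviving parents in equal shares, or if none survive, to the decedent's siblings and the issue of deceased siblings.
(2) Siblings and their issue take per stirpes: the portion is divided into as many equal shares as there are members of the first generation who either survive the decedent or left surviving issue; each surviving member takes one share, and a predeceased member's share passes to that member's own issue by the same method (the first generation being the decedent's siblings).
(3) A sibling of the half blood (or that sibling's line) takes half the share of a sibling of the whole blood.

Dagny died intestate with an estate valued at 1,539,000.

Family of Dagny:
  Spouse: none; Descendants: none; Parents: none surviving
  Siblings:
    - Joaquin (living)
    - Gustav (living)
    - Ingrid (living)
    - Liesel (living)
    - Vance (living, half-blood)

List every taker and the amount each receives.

Joaquin: 342,000; Gustav: 342,000; Ingrid: 342,000; Liesel: 342,000; Vance: 171,000

The entire 1,539,000 passes to the siblings and their issue.
Counting each half-blood sibling's line as half a unit, there are 9/2 units in 1,539,000, so one unit is 342,000. Whole-blood lines (Joaquin, Gustav, Ingrid, and Liesel) take 342,000 each; half-blood lines (Vance) take 171,000 each.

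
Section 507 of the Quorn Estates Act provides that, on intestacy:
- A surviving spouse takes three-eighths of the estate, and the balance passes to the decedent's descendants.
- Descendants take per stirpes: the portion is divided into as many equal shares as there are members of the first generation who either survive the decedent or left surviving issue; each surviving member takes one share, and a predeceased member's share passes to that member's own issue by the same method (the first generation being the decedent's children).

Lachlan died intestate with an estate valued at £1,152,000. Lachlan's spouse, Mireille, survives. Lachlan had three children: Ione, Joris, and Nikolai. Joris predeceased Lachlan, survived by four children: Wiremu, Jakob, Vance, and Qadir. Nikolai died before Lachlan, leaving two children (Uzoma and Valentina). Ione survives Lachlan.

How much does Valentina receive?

Valentina receives £120,000.

Mireille takes three-eighths of £1,152,000 = £432,000. The remaining £720,000 passes to the descendants.
The descendants' portion (£720,000) is divided into 3 shares of £240,000: Ione takes £240,000; Joris's £240,000 share passes to Joris's issue; Nikolai's £240,000 share passes to Nikolai's issue.
Joris's share (£240,000) is divided into 4 shares of £60,000: Wiremu, Jakob, Vance, and Qadir each take £60,000.
Nikolai's share (£240,000) is divided into 2 shares of £120,000: Uzoma and Valentina each take £120,000.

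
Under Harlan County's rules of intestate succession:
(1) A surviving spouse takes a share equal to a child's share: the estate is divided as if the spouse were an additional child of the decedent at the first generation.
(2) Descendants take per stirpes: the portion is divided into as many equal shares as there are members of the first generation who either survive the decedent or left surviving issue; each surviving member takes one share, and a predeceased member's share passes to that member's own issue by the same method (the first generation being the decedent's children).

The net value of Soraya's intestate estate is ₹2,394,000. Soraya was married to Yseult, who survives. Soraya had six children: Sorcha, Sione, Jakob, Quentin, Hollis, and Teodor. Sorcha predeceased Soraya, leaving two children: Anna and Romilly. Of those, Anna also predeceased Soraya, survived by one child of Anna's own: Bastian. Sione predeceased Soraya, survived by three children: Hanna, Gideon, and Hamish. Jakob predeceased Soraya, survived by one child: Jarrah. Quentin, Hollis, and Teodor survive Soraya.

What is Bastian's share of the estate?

The spouse counts as an additional share at the children's level, so there are 7 primary shares of ₹342,000. Yseult takes one such share (₹342,000).
The children's combined portion (₹2,052,000) is divided into 6 shares of ₹342,000: Quentin, Hollis, and Teodor each take ₹342,000; Sorcha's ₹342,000 share passes to Sorcha's issue; Sione's ₹342,000 share passes to Sione's issue; Jakob's ₹342,000 share passes to Jakob's issue.
Sorcha's share (₹342,000) is divided into 2 shares of ₹171,000: Romilly takes ₹171,000; Anna's ₹171,000 share passes to Anna's issue.
Anna's share (₹171,000) passes entirely to Bastian.
Sione's share (₹342,000) is divided into 3 shares of ₹114,000: Hanna, Gideon, and Hamish each take ₹114,000.
Jakob's share (₹342,000) passes entirely to Jarrah.

Bastian receives ₹171,000.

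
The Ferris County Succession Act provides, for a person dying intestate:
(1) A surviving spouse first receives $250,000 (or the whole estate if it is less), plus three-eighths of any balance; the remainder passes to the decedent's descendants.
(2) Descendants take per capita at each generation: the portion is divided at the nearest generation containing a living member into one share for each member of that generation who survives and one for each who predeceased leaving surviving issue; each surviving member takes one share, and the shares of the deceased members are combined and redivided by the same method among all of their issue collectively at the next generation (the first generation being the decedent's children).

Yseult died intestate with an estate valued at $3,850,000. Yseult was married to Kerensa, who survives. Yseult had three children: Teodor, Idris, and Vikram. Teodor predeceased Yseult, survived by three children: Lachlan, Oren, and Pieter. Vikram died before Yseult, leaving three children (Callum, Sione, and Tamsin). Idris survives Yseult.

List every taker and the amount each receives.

Kerensa: $1,600,000; Lachlan: $250,000; Oren: $250,000; Pieter: $250,000; Idris: $750,000; Callum: $250,000; Sione: $250,000; Tamsin: $250,000

Kerensa first takes $250,000, leaving a balance of $3,600,000. Kerensa then takes three-eighths of the balance ($1,350,000), for a total of $1,600,000. The remaining $2,250,000 passes to the descendants.
The descendants' portion ($2,250,000) is divided at the children's generation into 3 shares of $750,000. Idris takes $750,000. The 2 shares of the deceased (Teodor and Vikram) are combined into a pool of $1,500,000.
That pool ($1,500,000) is divided at the grandchildren's generation equally among Lachlan, Oren, Pieter, Callum, Sione, and Tamsin: $250,000 each.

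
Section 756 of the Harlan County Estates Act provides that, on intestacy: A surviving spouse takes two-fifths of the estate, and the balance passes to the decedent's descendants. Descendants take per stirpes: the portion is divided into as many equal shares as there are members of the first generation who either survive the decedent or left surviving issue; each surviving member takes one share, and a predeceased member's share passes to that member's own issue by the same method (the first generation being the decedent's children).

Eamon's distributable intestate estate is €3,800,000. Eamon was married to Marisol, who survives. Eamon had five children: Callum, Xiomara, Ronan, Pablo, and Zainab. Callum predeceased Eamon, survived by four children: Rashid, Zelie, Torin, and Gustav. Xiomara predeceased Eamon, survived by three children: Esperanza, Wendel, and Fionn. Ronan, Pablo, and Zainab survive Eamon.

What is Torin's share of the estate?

Marisol takes two-fifths of €3,800,000 = €1,520,000. The remaining €2,280,000 passes to the descendants.
The descendants' portion (€2,280,000) is divided into 5 shares of €456,000: Ronan, Pablo, and Zainab each take €456,000; Callum's €456,000 share passes to Callum's issue; Xiomara's €456,000 share passes to Xiomara's issue.
Callum's share (€456,000) is divided into 4 shares of €114,000: Rashid, Zelie, Torin, and Gustav each take €114,000.
Xiomara's share (€456,000) is divided into 3 shares of €152,000: Esperanza, Wendel, and Fionn each take €152,000.

Torin receives €114,000.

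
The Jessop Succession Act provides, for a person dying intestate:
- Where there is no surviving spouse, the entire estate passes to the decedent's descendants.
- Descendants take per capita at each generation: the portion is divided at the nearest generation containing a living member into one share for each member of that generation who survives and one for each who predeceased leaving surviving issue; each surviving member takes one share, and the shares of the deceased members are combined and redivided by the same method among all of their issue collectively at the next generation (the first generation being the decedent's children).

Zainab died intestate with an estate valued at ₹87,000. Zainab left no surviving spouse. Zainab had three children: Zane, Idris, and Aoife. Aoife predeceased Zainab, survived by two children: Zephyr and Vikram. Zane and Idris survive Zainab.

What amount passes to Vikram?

Vikram receives ₹14,500.

The entire ₹87,000 passes to the descendants.
That amount (₹87,000) is divided at the children's generation into 3 shares of ₹29,000. Zane and Idris each take ₹29,000. The remaining share for the deceased Aoife (₹29,000) is carried to the next generation.
That pool (₹29,000) is divided at the grandchildren's generation equally among Zephyr and Vikram: ₹14,500 each.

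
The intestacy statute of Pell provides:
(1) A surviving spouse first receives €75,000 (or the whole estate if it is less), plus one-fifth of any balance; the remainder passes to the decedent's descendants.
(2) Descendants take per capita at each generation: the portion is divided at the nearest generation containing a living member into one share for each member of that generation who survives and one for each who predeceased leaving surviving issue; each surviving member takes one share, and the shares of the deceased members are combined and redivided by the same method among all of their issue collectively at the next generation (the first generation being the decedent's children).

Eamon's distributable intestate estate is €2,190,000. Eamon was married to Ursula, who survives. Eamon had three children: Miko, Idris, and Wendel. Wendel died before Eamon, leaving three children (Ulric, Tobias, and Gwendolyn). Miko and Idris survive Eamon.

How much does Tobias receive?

Ursula first takes €75,000, leaving a balance of €2,115,000. Ursula then takes one-fifth of the balance (€423,000), for a total of €498,000. The remaining €1,692,000 passes to the descendants.
The descendants' portion (€1,692,000) is divided at the children's generation into 3 shares of €564,000. Miko and Idris each take €564,000. The remaining share for the deceased Wendel (€564,000) is carried to the next generation.
That pool (€564,000) is divided at the grandchildren's generation equally among Ulric, Tobias, and Gwendolyn: €188,000 each.

Tobias receives €188,000.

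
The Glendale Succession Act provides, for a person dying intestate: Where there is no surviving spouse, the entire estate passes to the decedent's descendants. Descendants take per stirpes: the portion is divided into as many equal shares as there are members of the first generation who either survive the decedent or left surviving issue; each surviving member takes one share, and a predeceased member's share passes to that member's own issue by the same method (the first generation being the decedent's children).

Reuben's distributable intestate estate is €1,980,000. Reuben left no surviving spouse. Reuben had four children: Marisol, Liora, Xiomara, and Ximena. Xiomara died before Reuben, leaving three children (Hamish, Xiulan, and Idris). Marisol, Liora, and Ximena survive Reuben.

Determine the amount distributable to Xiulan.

Xiulan receives €165,000.

The entire €1,980,000 passes to the descendants.
That amount (€1,980,000) is divided into 4 shares of €495,000: Marisol, Liora, and Ximena each take €495,000; Xiomara's €495,000 share passes to Xiomara's issue.
Xiomara's share (€495,000) is divided into 3 shares of €165,000: Hamish, Xiulan, and Idris each take €165,000.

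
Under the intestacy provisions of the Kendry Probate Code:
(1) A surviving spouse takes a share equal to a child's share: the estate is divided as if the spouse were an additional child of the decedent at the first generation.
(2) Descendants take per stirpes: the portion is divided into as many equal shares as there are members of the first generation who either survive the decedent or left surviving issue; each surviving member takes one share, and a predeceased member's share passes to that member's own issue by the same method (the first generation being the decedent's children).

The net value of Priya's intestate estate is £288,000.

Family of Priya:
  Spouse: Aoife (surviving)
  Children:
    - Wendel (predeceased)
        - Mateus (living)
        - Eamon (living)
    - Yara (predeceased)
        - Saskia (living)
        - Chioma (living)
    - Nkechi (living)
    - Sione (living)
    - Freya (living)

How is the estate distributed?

Aoife: £48,000; Mateus: £24,000; Eamon: £24,000; Saskia: £24,000; Chioma: £24,000; Nkechi: £48,000; Sione: £48,000; Freya: £48,000

The spouse counts as an additional share at the children's level, so there are 6 primary shares of £48,000. Aoife takes one such share (£48,000).
The children's combined portion (£240,000) is divided into 5 shares of £48,000: Nkechi, Sione, and Freya each take £48,000; Wendel's £48,000 share passes to Wendel's issue; Yara's £48,000 share passes to Yara's issue.
Wendel's share (£48,000) is divided into 2 shares of £24,000: Mateus and Eamon each take £24,000.
Yara's share (£48,000) is divided into 2 shares of £24,000: Saskia and Chioma each take £24,000.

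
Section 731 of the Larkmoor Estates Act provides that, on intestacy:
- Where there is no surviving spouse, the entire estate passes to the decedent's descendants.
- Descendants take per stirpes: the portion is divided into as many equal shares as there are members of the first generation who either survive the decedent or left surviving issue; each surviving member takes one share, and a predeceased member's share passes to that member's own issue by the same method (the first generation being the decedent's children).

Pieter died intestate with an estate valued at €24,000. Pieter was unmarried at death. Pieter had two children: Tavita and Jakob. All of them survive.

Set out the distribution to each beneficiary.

The entire €24,000 passes to the descendants.
That amount (€24,000) is divided into 2 shares of €12,000: Tavita and Jakob each take €12,000.

Tavita: €12,000; Jakob: €12,000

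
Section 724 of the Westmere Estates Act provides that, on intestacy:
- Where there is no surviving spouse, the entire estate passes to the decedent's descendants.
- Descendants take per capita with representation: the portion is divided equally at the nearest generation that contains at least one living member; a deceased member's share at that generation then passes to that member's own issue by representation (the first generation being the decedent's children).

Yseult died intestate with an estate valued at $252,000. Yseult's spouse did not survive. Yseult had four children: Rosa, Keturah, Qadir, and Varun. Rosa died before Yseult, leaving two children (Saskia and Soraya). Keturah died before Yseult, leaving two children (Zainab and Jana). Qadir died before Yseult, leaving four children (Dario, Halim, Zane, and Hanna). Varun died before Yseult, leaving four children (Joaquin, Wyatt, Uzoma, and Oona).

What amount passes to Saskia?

Saskia receives $21,000.

The entire $252,000 passes to the descendants.
No child survives, so the initial division is made at the grandchildren's generation.
That amount ($252,000) is divided into 12 shares of $21,000: Saskia, Soraya, Zainab, Jana, Dario, Halim, Zane, Hanna, Joaquin, Wyatt, Uzoma, and Oona each take $21,000.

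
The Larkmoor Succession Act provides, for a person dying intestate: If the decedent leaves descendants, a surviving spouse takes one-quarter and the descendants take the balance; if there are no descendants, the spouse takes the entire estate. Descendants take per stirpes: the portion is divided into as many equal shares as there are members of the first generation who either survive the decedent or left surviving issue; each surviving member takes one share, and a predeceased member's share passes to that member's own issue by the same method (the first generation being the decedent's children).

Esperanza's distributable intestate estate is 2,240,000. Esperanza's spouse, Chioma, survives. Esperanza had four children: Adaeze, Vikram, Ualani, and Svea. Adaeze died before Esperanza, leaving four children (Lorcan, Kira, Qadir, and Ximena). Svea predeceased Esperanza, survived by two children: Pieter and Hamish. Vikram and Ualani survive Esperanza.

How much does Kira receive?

Chioma takes one-quarter of 2,240,000 = 560,000. The remaining 1,680,000 passes to the descendants.
The descendants' portion (1,680,000) is divided into 4 shares of 420,000: Vikram and Ualani each take 420,000; Adaeze's 420,000 share passes to Adaeze's issue; Svea's 420,000 share passes to Svea's issue.
Adaeze's share (420,000) is divided into 4 shares of 105,000: Lorcan, Kira, Qadir, and Ximena each take 105,000.
Svea's share (420,000) is divided into 2 shares of 210,000: Pieter and Hamish each take 210,000.

Kira receives 105,000.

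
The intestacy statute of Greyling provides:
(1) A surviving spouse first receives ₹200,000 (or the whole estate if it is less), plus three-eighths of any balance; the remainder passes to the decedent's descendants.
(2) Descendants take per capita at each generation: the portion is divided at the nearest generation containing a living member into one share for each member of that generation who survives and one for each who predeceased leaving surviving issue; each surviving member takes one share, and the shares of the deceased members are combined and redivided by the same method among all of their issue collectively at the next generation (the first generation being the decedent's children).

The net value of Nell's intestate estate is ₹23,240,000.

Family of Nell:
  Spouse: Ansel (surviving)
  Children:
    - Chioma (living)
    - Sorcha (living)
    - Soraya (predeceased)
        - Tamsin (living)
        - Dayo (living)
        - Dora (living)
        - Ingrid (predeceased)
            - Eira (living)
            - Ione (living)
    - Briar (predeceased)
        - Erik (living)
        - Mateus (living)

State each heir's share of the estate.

Ansel: ₹8,840,000; Chioma: ₹3,600,000; Sorcha: ₹3,600,000; Tamsin: ₹1,200,000; Dayo: ₹1,200,000; Dora: ₹1,200,000; Eira: ₹600,000; Ione: ₹600,000; Erik: ₹1,200,000; Mateus: ₹1,200,000

Ansel first takes ₹200,000, leaving a balance of ₹23,040,000. Ansel then takes three-eighths of the balance (₹8,640,000), for a total of ₹8,840,000. The remaining ₹14,400,000 passes to the descendants.
The descendants' portion (₹14,400,000) is divided at the children's generation into 4 shares of ₹3,600,000. Chioma and Sorcha each take ₹3,600,000. The 2 shares of the deceased (Soraya and Briar) are combined into a pool of ₹7,200,000.
That pool (₹7,200,000) is divided at the grandchildren's generation into 6 shares of ₹1,200,000. Tamsin, Dayo, Dora, Erik, and Mateus each take ₹1,200,000. The remaining share for the deceased Ingrid (₹1,200,000) is carried to the next generation.
That pool (₹1,200,000) is divided at the great-grandchildren's generation equally among Eira and Ione: ₹600,000 each.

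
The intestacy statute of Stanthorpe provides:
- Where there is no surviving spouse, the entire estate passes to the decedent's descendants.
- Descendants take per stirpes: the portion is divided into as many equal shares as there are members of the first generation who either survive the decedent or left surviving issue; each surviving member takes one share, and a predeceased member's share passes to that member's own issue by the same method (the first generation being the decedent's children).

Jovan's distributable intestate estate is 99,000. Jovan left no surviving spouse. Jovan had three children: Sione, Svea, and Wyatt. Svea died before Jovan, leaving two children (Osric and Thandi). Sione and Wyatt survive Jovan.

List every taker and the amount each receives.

The entire 99,000 passes to the descendants.
That amount (99,000) is divided into 3 shares of 33,000: Sione and Wyatt each take 33,000; Svea's 33,000 share passes to Svea's issue.
Svea's share (33,000) is divided into 2 shares of 16,500: Osric and Thandi each take 16,500.

Sione: 33,000; Osric: 16,500; Thandi: 16,500; Wyatt: 33,000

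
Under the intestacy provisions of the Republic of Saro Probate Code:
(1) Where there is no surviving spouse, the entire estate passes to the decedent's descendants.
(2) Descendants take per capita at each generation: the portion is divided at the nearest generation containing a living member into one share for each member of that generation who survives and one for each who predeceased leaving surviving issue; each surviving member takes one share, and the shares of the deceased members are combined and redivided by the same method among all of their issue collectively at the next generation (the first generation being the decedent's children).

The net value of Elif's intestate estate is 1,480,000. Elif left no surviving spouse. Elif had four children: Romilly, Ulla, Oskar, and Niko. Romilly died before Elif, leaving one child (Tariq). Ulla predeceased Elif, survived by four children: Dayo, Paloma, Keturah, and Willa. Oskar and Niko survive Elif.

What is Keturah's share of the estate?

Keturah receives 148,000.

The entire 1,480,000 passes to the descendants.
That amount (1,480,000) is divided at the children's generation into 4 shares of 370,000. Oskar and Niko each take 370,000. The 2 shares of the deceased (Romilly and Ulla) are combined into a pool of 740,000.
That pool (740,000) is divided at the grandchildren's generation equally among Tariq, Dayo, Paloma, Keturah, and Willa: 148,000 each.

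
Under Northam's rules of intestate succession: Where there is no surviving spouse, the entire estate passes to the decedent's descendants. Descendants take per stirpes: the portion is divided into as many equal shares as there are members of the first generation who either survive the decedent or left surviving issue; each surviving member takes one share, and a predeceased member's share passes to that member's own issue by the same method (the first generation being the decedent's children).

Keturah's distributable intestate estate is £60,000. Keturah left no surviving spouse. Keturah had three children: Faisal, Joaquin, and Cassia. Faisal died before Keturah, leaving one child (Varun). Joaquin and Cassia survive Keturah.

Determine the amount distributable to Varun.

Varun receives £20,000.

The entire £60,000 passes to the descendants.
That amount (£60,000) is divided into 3 shares of £20,000: Joaquin and Cassia each take £20,000; Faisal's £20,000 share passes to Faisal's issue.
Faisal's share (£20,000) passes entirely to Varun.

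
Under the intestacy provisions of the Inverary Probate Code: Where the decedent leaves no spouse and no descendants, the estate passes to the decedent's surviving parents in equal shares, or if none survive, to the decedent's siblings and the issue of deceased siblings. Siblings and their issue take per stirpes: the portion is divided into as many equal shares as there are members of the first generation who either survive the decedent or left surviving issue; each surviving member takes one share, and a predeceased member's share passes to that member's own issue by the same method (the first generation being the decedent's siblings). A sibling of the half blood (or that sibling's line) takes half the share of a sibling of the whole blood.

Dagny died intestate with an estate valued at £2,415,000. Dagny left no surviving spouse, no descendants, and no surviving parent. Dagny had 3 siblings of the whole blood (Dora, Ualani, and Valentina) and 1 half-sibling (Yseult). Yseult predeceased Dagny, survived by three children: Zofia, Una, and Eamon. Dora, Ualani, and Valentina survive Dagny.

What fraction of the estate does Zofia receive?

Zofia receives 1/21 of the estate.

The entire £2,415,000 passes to the siblings and their issue.
Counting each half-blood sibling's line as half a unit, there are 7/2 units in £2,415,000, so one unit is £690,000. Whole-blood lines (Dora, Ualani, and Valentina) take £690,000 each; half-blood lines (Yseult) take £345,000 each.
Yseult's share (£345,000) is divided into 3 shares of £115,000: Zofia, Una, and Eamon each take £115,000.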